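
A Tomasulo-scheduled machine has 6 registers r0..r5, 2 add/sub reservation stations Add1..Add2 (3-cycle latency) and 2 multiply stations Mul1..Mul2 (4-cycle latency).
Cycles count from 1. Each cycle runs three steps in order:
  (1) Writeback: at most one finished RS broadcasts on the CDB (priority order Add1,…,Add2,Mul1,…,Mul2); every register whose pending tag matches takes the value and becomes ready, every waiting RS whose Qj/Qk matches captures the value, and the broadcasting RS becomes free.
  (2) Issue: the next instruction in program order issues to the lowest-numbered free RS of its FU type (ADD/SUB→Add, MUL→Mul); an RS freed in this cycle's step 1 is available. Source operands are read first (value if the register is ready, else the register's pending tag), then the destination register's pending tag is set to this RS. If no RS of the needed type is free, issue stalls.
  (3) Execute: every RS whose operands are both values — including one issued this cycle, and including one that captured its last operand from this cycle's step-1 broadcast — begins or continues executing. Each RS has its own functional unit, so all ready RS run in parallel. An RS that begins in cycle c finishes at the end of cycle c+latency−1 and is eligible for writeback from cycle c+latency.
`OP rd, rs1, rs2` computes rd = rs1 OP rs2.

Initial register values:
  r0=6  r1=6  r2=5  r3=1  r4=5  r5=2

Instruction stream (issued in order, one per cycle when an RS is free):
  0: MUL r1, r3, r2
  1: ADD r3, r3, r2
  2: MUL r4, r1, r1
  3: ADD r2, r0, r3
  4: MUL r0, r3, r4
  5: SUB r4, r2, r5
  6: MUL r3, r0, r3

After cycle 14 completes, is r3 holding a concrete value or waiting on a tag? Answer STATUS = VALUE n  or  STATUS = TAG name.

STATUS = TAG Mul2

c1: issue MUL r1<-Mul1 | r0:6,r1:Mul1,r2:5,r3:1,r4:5,r5:2
c2: issue ADD r3<-Add1 | r0:6,r1:Mul1,r2:5,r3:Add1,r4:5,r5:2
c3: issue MUL r4<-Mul2 | r0:6,r1:Mul1,r2:5,r3:Add1,r4:Mul2,r5:2
c4: issue ADD r2<-Add2 | r0:6,r1:Mul1,r2:Add2,r3:Add1,r4:Mul2,r5:2
c5: CDB Add1=6; stall | r0:6,r1:Mul1,r2:Add2,r3:6,r4:Mul2,r5:2
c6: CDB Mul1=5; issue MUL r0<-Mul1 | r0:Mul1,r1:5,r2:Add2,r3:6,r4:Mul2,r5:2
c7: issue SUB r4<-Add1 | r0:Mul1,r1:5,r2:Add2,r3:6,r4:Add1,r5:2
c8: CDB Add2=12; stall | r0:Mul1,r1:5,r2:12,r3:6,r4:Add1,r5:2
c9: stall | r0:Mul1,r1:5,r2:12,r3:6,r4:Add1,r5:2
c10: CDB Mul2=25; issue MUL r3<-Mul2 | r0:Mul1,r1:5,r2:12,r3:Mul2,r4:Add1,r5:2
c11: CDB Add1=10 | r0:Mul1,r1:5,r2:12,r3:Mul2,r4:10,r5:2
c12: - | r0:Mul1,r1:5,r2:12,r3:Mul2,r4:10,r5:2
c13: - | r0:Mul1,r1:5,r2:12,r3:Mul2,r4:10,r5:2
c14: CDB Mul1=150 | r0:150,r1:5,r2:12,r3:Mul2,r4:10,r5:2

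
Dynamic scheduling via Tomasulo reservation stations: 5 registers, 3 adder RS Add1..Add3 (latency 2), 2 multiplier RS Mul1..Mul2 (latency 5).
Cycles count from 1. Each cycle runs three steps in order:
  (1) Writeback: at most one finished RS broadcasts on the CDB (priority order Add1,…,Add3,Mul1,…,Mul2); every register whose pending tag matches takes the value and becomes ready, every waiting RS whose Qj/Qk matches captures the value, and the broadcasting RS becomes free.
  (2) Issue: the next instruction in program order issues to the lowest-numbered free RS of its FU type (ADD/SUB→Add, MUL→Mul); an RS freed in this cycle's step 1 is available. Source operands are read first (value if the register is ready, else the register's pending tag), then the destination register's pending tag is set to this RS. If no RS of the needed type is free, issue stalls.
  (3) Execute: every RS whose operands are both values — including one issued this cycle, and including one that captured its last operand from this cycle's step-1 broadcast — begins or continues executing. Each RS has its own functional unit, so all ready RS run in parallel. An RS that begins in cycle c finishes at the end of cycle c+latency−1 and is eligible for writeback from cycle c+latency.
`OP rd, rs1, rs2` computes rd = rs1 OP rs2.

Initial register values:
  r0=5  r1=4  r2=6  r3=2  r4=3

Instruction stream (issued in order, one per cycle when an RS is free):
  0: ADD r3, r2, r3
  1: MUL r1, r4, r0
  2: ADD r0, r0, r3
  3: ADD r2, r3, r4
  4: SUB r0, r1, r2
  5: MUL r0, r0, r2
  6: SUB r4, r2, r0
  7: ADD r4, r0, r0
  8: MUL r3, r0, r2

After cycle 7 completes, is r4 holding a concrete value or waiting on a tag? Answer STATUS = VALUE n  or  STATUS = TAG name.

STATUS = TAG Add2

  c1: issue ADD r3<-Add1  regs: r0:5,r1:4,r2:6,r3:Add1,r4:3
  c2: issue MUL r1<-Mul1  regs: r0:5,r1:Mul1,r2:6,r3:Add1,r4:3
  c3: CDB Add1=8; issue ADD r0<-Add1  regs: r0:Add1,r1:Mul1,r2:6,r3:8,r4:3
  c4: issue ADD r2<-Add2  regs: r0:Add1,r1:Mul1,r2:Add2,r3:8,r4:3
  c5: CDB Add1=13; issue SUB r0<-Add1  regs: r0:Add1,r1:Mul1,r2:Add2,r3:8,r4:3
  c6: CDB Add2=11; issue MUL r0<-Mul2  regs: r0:Mul2,r1:Mul1,r2:11,r3:8,r4:3
  c7: CDB Mul1=15; issue SUB r4<-Add2  regs: r0:Mul2,r1:15,r2:11,r3:8,r4:Add2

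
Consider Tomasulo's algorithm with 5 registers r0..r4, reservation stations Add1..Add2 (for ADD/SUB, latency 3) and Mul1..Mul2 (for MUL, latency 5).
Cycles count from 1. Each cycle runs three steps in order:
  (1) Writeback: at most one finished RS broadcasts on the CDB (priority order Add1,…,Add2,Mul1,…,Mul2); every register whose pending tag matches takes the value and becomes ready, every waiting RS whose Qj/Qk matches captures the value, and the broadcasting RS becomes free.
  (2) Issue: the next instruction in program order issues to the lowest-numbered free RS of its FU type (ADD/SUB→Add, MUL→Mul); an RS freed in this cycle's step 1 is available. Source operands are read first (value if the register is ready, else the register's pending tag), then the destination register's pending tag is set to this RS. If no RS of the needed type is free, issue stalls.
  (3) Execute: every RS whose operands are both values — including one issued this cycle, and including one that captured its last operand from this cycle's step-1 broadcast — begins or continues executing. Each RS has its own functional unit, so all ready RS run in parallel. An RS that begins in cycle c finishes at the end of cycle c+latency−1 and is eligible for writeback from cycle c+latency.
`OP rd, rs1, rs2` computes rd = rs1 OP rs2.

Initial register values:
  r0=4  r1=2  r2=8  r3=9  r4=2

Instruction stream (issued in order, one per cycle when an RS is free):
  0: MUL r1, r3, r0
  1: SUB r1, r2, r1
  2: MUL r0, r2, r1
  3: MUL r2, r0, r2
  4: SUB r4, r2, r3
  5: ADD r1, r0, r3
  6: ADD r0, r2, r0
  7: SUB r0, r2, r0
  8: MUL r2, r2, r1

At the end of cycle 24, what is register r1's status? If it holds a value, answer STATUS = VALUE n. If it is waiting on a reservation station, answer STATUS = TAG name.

  c1: issue MUL r1<-Mul1  regs: r0:4,r1:Mul1,r2:8,r3:9,r4:2
  c2: issue SUB r1<-Add1  regs: r0:4,r1:Add1,r2:8,r3:9,r4:2
  c3: issue MUL r0<-Mul2  regs: r0:Mul2,r1:Add1,r2:8,r3:9,r4:2
  c4: stall  regs: r0:Mul2,r1:Add1,r2:8,r3:9,r4:2
  c5: stall  regs: r0:Mul2,r1:Add1,r2:8,r3:9,r4:2
  c6: CDB Mul1=36; issue MUL r2<-Mul1  regs: r0:Mul2,r1:Add1,r2:Mul1,r3:9,r4:2
  c7: issue SUB r4<-Add2  regs: r0:Mul2,r1:Add1,r2:Mul1,r3:9,r4:Add2
  c8: stall  regs: r0:Mul2,r1:Add1,r2:Mul1,r3:9,r4:Add2
  c9: CDB Add1=-28; issue ADD r1<-Add1  regs: r0:Mul2,r1:Add1,r2:Mul1,r3:9,r4:Add2
  c10: stall  regs: r0:Mul2,r1:Add1,r2:Mul1,r3:9,r4:Add2
  c11: stall  regs: r0:Mul2,r1:Add1,r2:Mul1,r3:9,r4:Add2
  c12: stall  regs: r0:Mul2,r1:Add1,r2:Mul1,r3:9,r4:Add2
  c13: stall  regs: r0:Mul2,r1:Add1,r2:Mul1,r3:9,r4:Add2
  c14: CDB Mul2=-224; stall  regs: r0:-224,r1:Add1,r2:Mul1,r3:9,r4:Add2
  c15: stall  regs: r0:-224,r1:Add1,r2:Mul1,r3:9,r4:Add2
  c16: stall  regs: r0:-224,r1:Add1,r2:Mul1,r3:9,r4:Add2
  c17: CDB Add1=-215; issue ADD r0<-Add1  regs: r0:Add1,r1:-215,r2:Mul1,r3:9,r4:Add2
  c18: stall  regs: r0:Add1,r1:-215,r2:Mul1,r3:9,r4:Add2
  c19: CDB Mul1=-1792; stall  regs: r0:Add1,r1:-215,r2:-1792,r3:9,r4:Add2
  c20: stall  regs: r0:Add1,r1:-215,r2:-1792,r3:9,r4:Add2
  c21: stall  regs: r0:Add1,r1:-215,r2:-1792,r3:9,r4:Add2
  c22: CDB Add1=-2016; issue SUB r0<-Add1  regs: r0:Add1,r1:-215,r2:-1792,r3:9,r4:Add2
  c23: CDB Add2=-1801; issue MUL r2<-Mul1  regs: r0:Add1,r1:-215,r2:Mul1,r3:9,r4:-1801
  c24: -  regs: r0:Add1,r1:-215,r2:Mul1,r3:9,r4:-1801

STATUS = VALUE -215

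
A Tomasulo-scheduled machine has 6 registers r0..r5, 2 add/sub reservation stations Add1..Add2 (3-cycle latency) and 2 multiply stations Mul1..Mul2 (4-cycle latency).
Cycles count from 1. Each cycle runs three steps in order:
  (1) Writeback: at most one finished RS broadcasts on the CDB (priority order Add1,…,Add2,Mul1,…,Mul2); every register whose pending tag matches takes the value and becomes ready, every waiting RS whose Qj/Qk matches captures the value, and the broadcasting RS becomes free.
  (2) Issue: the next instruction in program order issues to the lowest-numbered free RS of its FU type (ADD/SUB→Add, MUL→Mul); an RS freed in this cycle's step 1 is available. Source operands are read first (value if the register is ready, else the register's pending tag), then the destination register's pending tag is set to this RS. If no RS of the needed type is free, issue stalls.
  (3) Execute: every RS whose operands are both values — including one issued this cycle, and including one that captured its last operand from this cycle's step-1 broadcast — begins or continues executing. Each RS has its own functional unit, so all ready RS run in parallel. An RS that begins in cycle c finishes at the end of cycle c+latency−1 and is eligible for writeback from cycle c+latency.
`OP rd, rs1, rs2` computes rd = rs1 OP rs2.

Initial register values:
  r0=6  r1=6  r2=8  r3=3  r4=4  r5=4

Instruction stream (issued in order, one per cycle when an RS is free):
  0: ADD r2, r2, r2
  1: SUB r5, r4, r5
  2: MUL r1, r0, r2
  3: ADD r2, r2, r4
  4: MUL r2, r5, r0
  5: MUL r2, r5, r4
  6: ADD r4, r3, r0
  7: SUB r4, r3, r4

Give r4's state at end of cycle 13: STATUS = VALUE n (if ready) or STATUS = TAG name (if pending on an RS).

  c1: issue ADD r2<-Add1  regs: r0:6,r1:6,r2:Add1,r3:3,r4:4,r5:4
  c2: issue SUB r5<-Add2  regs: r0:6,r1:6,r2:Add1,r3:3,r4:4,r5:Add2
  c3: issue MUL r1<-Mul1  regs: r0:6,r1:Mul1,r2:Add1,r3:3,r4:4,r5:Add2
  c4: CDB Add1=16; issue ADD r2<-Add1  regs: r0:6,r1:Mul1,r2:Add1,r3:3,r4:4,r5:Add2
  c5: CDB Add2=0; issue MUL r2<-Mul2  regs: r0:6,r1:Mul1,r2:Mul2,r3:3,r4:4,r5:0
  c6: stall  regs: r0:6,r1:Mul1,r2:Mul2,r3:3,r4:4,r5:0
  c7: CDB Add1=20; stall  regs: r0:6,r1:Mul1,r2:Mul2,r3:3,r4:4,r5:0
  c8: CDB Mul1=96; issue MUL r2<-Mul1  regs: r0:6,r1:96,r2:Mul1,r3:3,r4:4,r5:0
  c9: CDB Mul2=0; issue ADD r4<-Add1  regs: r0:6,r1:96,r2:Mul1,r3:3,r4:Add1,r5:0
  c10: issue SUB r4<-Add2  regs: r0:6,r1:96,r2:Mul1,r3:3,r4:Add2,r5:0
  c11: -  regs: r0:6,r1:96,r2:Mul1,r3:3,r4:Add2,r5:0
  c12: CDB Add1=9  regs: r0:6,r1:96,r2:Mul1,r3:3,r4:Add2,r5:0
  c13: CDB Mul1=0  regs: r0:6,r1:96,r2:0,r3:3,r4:Add2,r5:0

STATUS = TAG Add2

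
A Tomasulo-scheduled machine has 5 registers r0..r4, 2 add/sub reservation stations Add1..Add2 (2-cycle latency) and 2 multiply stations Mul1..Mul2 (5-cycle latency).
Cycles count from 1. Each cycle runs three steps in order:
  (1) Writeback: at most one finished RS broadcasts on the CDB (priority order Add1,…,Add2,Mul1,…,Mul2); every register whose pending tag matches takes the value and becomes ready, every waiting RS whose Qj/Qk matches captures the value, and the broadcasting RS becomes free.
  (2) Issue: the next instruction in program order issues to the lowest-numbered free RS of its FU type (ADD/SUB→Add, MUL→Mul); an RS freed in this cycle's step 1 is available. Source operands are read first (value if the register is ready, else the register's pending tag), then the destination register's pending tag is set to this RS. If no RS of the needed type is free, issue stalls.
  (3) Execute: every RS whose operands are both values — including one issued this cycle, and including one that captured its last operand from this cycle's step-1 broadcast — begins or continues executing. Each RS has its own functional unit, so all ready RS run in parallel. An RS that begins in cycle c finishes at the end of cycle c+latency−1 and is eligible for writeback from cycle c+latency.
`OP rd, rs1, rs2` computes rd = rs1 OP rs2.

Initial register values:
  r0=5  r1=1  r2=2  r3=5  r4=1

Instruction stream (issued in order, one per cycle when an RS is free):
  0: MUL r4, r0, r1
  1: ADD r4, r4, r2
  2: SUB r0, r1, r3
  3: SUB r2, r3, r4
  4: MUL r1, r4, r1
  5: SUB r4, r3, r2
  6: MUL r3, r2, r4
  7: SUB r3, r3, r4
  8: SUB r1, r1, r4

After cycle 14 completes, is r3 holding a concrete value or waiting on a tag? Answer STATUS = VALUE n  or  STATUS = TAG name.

cycle 1: issue MUL r4<-Mul1 // r0:5,r1:1,r2:2,r3:5,r4:Mul1
cycle 2: issue ADD r4<-Add1 // r0:5,r1:1,r2:2,r3:5,r4:Add1
cycle 3: issue SUB r0<-Add2 // r0:Add2,r1:1,r2:2,r3:5,r4:Add1
cycle 4: stall // r0:Add2,r1:1,r2:2,r3:5,r4:Add1
cycle 5: CDB Add2=-4; issue SUB r2<-Add2 // r0:-4,r1:1,r2:Add2,r3:5,r4:Add1
cycle 6: CDB Mul1=5; issue MUL r1<-Mul1 // r0:-4,r1:Mul1,r2:Add2,r3:5,r4:Add1
cycle 7: stall // r0:-4,r1:Mul1,r2:Add2,r3:5,r4:Add1
cycle 8: CDB Add1=7; issue SUB r4<-Add1 // r0:-4,r1:Mul1,r2:Add2,r3:5,r4:Add1
cycle 9: issue MUL r3<-Mul2 // r0:-4,r1:Mul1,r2:Add2,r3:Mul2,r4:Add1
cycle 10: CDB Add2=-2; issue SUB r3<-Add2 // r0:-4,r1:Mul1,r2:-2,r3:Add2,r4:Add1
cycle 11: stall // r0:-4,r1:Mul1,r2:-2,r3:Add2,r4:Add1
cycle 12: CDB Add1=7; issue SUB r1<-Add1 // r0:-4,r1:Add1,r2:-2,r3:Add2,r4:7
cycle 13: CDB Mul1=7 // r0:-4,r1:Add1,r2:-2,r3:Add2,r4:7
cycle 14: - // r0:-4,r1:Add1,r2:-2,r3:Add2,r4:7

STATUS = TAG Add2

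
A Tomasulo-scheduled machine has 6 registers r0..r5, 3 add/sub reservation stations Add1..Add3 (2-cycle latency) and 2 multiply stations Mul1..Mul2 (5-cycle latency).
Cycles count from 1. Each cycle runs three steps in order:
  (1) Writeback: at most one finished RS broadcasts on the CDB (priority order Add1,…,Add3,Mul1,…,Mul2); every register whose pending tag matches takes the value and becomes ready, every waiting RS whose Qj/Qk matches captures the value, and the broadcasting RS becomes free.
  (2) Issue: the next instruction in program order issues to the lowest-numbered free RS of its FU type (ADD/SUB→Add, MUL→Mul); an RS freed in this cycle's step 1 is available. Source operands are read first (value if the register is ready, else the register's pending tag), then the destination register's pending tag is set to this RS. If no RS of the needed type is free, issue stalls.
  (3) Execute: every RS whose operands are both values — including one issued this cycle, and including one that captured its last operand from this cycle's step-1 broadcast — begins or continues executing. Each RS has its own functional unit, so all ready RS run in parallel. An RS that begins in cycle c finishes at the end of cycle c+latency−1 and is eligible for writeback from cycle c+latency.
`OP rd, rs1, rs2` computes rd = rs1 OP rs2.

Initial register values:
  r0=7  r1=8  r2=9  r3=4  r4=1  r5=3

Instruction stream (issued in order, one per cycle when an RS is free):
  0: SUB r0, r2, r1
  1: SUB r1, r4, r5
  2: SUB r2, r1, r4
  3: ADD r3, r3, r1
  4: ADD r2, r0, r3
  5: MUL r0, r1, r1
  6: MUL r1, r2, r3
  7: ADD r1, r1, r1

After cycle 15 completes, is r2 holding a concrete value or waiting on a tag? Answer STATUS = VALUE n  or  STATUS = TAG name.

STATUS = VALUE 3

  c1: issue SUB r0<-Add1  regs: r0:Add1,r1:8,r2:9,r3:4,r4:1,r5:3
  c2: issue SUB r1<-Add2  regs: r0:Add1,r1:Add2,r2:9,r3:4,r4:1,r5:3
  c3: CDB Add1=1; issue SUB r2<-Add1  regs: r0:1,r1:Add2,r2:Add1,r3:4,r4:1,r5:3
  c4: CDB Add2=-2; issue ADD r3<-Add2  regs: r0:1,r1:-2,r2:Add1,r3:Add2,r4:1,r5:3
  c5: issue ADD r2<-Add3  regs: r0:1,r1:-2,r2:Add3,r3:Add2,r4:1,r5:3
  c6: CDB Add1=-3; issue MUL r0<-Mul1  regs: r0:Mul1,r1:-2,r2:Add3,r3:Add2,r4:1,r5:3
  c7: CDB Add2=2; issue MUL r1<-Mul2  regs: r0:Mul1,r1:Mul2,r2:Add3,r3:2,r4:1,r5:3
  c8: issue ADD r1<-Add1  regs: r0:Mul1,r1:Add1,r2:Add3,r3:2,r4:1,r5:3
  c9: CDB Add3=3  regs: r0:Mul1,r1:Add1,r2:3,r3:2,r4:1,r5:3
  c10: -  regs: r0:Mul1,r1:Add1,r2:3,r3:2,r4:1,r5:3
  c11: CDB Mul1=4  regs: r0:4,r1:Add1,r2:3,r3:2,r4:1,r5:3
  c12: -  regs: r0:4,r1:Add1,r2:3,r3:2,r4:1,r5:3
  c13: -  regs: r0:4,r1:Add1,r2:3,r3:2,r4:1,r5:3
  c14: CDB Mul2=6  regs: r0:4,r1:Add1,r2:3,r3:2,r4:1,r5:3
  c15: -  regs: r0:4,r1:Add1,r2:3,r3:2,r4:1,r5:3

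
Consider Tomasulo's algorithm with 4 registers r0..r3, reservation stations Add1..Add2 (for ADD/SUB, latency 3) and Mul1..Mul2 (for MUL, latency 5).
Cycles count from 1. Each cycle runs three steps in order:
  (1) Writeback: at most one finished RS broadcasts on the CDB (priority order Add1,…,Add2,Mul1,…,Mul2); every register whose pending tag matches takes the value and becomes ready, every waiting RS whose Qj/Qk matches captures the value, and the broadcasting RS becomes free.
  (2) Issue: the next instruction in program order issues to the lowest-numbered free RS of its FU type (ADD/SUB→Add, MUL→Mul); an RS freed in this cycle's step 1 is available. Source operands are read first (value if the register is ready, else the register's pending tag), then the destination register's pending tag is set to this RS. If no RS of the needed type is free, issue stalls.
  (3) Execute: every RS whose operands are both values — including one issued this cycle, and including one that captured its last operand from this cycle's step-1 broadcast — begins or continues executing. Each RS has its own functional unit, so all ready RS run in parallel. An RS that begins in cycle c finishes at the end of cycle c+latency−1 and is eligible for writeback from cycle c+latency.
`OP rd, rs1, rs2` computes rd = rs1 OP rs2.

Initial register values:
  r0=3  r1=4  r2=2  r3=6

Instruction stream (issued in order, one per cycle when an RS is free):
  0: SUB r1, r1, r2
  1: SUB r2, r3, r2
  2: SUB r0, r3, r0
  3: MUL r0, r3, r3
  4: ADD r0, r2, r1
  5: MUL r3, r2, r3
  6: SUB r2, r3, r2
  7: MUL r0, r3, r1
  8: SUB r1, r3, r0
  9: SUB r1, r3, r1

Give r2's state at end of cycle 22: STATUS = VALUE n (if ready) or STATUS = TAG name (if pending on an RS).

STATUS = VALUE 20

  c1: issue SUB r1<-Add1  regs: r0:3,r1:Add1,r2:2,r3:6
  c2: issue SUB r2<-Add2  regs: r0:3,r1:Add1,r2:Add2,r3:6
  c3: stall  regs: r0:3,r1:Add1,r2:Add2,r3:6
  c4: CDB Add1=2; issue SUB r0<-Add1  regs: r0:Add1,r1:2,r2:Add2,r3:6
  c5: CDB Add2=4; issue MUL r0<-Mul1  regs: r0:Mul1,r1:2,r2:4,r3:6
  c6: issue ADD r0<-Add2  regs: r0:Add2,r1:2,r2:4,r3:6
  c7: CDB Add1=3; issue MUL r3<-Mul2  regs: r0:Add2,r1:2,r2:4,r3:Mul2
  c8: issue SUB r2<-Add1  regs: r0:Add2,r1:2,r2:Add1,r3:Mul2
  c9: CDB Add2=6; stall  regs: r0:6,r1:2,r2:Add1,r3:Mul2
  c10: CDB Mul1=36; issue MUL r0<-Mul1  regs: r0:Mul1,r1:2,r2:Add1,r3:Mul2
  c11: issue SUB r1<-Add2  regs: r0:Mul1,r1:Add2,r2:Add1,r3:Mul2
  c12: CDB Mul2=24; stall  regs: r0:Mul1,r1:Add2,r2:Add1,r3:24
  c13: stall  regs: r0:Mul1,r1:Add2,r2:Add1,r3:24
  c14: stall  regs: r0:Mul1,r1:Add2,r2:Add1,r3:24
  c15: CDB Add1=20; issue SUB r1<-Add1  regs: r0:Mul1,r1:Add1,r2:20,r3:24
  c16: -  regs: r0:Mul1,r1:Add1,r2:20,r3:24
  c17: CDB Mul1=48  regs: r0:48,r1:Add1,r2:20,r3:24
  c18: -  regs: r0:48,r1:Add1,r2:20,r3:24
  c19: -  regs: r0:48,r1:Add1,r2:20,r3:24
  c20: CDB Add2=-24  regs: r0:48,r1:Add1,r2:20,r3:24
  c21: -  regs: r0:48,r1:Add1,r2:20,r3:24
  c22: -  regs: r0:48,r1:Add1,r2:20,r3:24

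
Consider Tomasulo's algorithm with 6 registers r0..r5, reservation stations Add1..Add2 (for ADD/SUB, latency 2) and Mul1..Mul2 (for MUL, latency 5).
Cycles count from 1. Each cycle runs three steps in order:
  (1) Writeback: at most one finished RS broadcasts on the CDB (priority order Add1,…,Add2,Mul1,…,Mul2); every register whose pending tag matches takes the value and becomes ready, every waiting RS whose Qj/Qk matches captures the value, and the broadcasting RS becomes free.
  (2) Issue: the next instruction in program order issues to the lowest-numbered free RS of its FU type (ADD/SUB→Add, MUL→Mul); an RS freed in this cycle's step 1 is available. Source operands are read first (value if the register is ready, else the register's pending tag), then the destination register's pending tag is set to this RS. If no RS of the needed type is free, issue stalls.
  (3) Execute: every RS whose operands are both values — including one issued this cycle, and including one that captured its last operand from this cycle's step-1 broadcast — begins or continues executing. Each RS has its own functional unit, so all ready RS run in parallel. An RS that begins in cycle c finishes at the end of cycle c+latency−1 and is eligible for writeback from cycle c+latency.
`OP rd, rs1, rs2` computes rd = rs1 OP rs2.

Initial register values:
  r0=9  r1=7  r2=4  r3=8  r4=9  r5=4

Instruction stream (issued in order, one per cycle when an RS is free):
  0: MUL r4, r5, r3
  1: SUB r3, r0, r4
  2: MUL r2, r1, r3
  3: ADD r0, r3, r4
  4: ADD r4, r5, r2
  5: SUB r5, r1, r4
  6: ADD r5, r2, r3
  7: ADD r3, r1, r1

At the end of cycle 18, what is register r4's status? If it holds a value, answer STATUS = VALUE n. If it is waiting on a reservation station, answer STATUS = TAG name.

STATUS = VALUE -157

c1: issue MUL r4<-Mul1 | r0:9,r1:7,r2:4,r3:8,r4:Mul1,r5:4
c2: issue SUB r3<-Add1 | r0:9,r1:7,r2:4,r3:Add1,r4:Mul1,r5:4
c3: issue MUL r2<-Mul2 | r0:9,r1:7,r2:Mul2,r3:Add1,r4:Mul1,r5:4
c4: issue ADD r0<-Add2 | r0:Add2,r1:7,r2:Mul2,r3:Add1,r4:Mul1,r5:4
c5: stall | r0:Add2,r1:7,r2:Mul2,r3:Add1,r4:Mul1,r5:4
c6: CDB Mul1=32; stall | r0:Add2,r1:7,r2:Mul2,r3:Add1,r4:32,r5:4
c7: stall | r0:Add2,r1:7,r2:Mul2,r3:Add1,r4:32,r5:4
c8: CDB Add1=-23; issue ADD r4<-Add1 | r0:Add2,r1:7,r2:Mul2,r3:-23,r4:Add1,r5:4
c9: stall | r0:Add2,r1:7,r2:Mul2,r3:-23,r4:Add1,r5:4
c10: CDB Add2=9; issue SUB r5<-Add2 | r0:9,r1:7,r2:Mul2,r3:-23,r4:Add1,r5:Add2
c11: stall | r0:9,r1:7,r2:Mul2,r3:-23,r4:Add1,r5:Add2
c12: stall | r0:9,r1:7,r2:Mul2,r3:-23,r4:Add1,r5:Add2
c13: CDB Mul2=-161; stall | r0:9,r1:7,r2:-161,r3:-23,r4:Add1,r5:Add2
c14: stall | r0:9,r1:7,r2:-161,r3:-23,r4:Add1,r5:Add2
c15: CDB Add1=-157; issue ADD r5<-Add1 | r0:9,r1:7,r2:-161,r3:-23,r4:-157,r5:Add1
c16: stall | r0:9,r1:7,r2:-161,r3:-23,r4:-157,r5:Add1
c17: CDB Add1=-184; issue ADD r3<-Add1 | r0:9,r1:7,r2:-161,r3:Add1,r4:-157,r5:-184
c18: CDB Add2=164 | r0:9,r1:7,r2:-161,r3:Add1,r4:-157,r5:-184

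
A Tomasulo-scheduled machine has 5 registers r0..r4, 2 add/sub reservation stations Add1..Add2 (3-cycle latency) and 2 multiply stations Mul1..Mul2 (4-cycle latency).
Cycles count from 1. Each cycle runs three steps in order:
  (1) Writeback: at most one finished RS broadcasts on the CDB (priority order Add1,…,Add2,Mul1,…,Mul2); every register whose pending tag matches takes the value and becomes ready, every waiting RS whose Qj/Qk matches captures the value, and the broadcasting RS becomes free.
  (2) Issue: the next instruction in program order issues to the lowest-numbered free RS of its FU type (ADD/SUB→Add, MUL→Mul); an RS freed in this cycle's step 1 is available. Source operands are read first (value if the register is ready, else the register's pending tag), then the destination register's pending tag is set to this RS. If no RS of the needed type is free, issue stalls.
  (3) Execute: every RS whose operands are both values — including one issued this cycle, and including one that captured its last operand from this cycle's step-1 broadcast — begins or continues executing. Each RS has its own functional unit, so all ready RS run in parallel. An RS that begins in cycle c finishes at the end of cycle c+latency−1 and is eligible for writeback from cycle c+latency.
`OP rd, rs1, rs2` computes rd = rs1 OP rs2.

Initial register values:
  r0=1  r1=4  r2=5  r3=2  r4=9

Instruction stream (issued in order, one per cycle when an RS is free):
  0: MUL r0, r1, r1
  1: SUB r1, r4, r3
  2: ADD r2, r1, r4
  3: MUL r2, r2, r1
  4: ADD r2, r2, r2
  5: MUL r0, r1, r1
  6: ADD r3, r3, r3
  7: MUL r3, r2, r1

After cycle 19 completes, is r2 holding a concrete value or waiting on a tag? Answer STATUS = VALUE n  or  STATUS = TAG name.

STATUS = VALUE 224

  c1: issue MUL r0<-Mul1  regs: r0:Mul1,r1:4,r2:5,r3:2,r4:9
  c2: issue SUB r1<-Add1  regs: r0:Mul1,r1:Add1,r2:5,r3:2,r4:9
  c3: issue ADD r2<-Add2  regs: r0:Mul1,r1:Add1,r2:Add2,r3:2,r4:9
  c4: issue MUL r2<-Mul2  regs: r0:Mul1,r1:Add1,r2:Mul2,r3:2,r4:9
  c5: CDB Add1=7; issue ADD r2<-Add1  regs: r0:Mul1,r1:7,r2:Add1,r3:2,r4:9
  c6: CDB Mul1=16; issue MUL r0<-Mul1  regs: r0:Mul1,r1:7,r2:Add1,r3:2,r4:9
  c7: stall  regs: r0:Mul1,r1:7,r2:Add1,r3:2,r4:9
  c8: CDB Add2=16; issue ADD r3<-Add2  regs: r0:Mul1,r1:7,r2:Add1,r3:Add2,r4:9
  c9: stall  regs: r0:Mul1,r1:7,r2:Add1,r3:Add2,r4:9
  c10: CDB Mul1=49; issue MUL r3<-Mul1  regs: r0:49,r1:7,r2:Add1,r3:Mul1,r4:9
  c11: CDB Add2=4  regs: r0:49,r1:7,r2:Add1,r3:Mul1,r4:9
  c12: CDB Mul2=112  regs: r0:49,r1:7,r2:Add1,r3:Mul1,r4:9
  c13: -  regs: r0:49,r1:7,r2:Add1,r3:Mul1,r4:9
  c14: -  regs: r0:49,r1:7,r2:Add1,r3:Mul1,r4:9
  c15: CDB Add1=224  regs: r0:49,r1:7,r2:224,r3:Mul1,r4:9
  c16: -  regs: r0:49,r1:7,r2:224,r3:Mul1,r4:9
  c17: -  regs: r0:49,r1:7,r2:224,r3:Mul1,r4:9
  c18: -  regs: r0:49,r1:7,r2:224,r3:Mul1,r4:9
  c19: CDB Mul1=1568  regs: r0:49,r1:7,r2:224,r3:1568,r4:9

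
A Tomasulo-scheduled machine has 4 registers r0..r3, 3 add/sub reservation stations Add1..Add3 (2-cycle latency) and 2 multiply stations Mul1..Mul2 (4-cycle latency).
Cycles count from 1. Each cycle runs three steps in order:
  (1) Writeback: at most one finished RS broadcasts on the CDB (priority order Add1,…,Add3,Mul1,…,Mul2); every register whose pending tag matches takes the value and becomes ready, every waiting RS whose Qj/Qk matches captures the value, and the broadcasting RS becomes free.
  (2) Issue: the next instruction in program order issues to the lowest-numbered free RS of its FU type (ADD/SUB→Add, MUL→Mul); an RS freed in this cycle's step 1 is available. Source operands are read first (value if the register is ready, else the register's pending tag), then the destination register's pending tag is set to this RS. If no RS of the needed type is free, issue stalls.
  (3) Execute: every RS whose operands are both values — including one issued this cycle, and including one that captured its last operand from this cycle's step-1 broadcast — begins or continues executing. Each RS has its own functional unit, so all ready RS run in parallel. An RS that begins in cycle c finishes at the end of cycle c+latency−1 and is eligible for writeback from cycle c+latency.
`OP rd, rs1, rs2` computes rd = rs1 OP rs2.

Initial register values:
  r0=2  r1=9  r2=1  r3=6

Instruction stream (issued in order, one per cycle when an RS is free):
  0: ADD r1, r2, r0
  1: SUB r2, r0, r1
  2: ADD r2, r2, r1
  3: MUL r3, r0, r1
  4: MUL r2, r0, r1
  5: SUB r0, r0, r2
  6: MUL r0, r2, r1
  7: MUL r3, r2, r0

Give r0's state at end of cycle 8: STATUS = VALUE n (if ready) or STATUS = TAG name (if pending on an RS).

STATUS = TAG Mul1

  c1: issue ADD r1<-Add1  regs: r0:2,r1:Add1,r2:1,r3:6
  c2: issue SUB r2<-Add2  regs: r0:2,r1:Add1,r2:Add2,r3:6
  c3: CDB Add1=3; issue ADD r2<-Add1  regs: r0:2,r1:3,r2:Add1,r3:6
  c4: issue MUL r3<-Mul1  regs: r0:2,r1:3,r2:Add1,r3:Mul1
  c5: CDB Add2=-1; issue MUL r2<-Mul2  regs: r0:2,r1:3,r2:Mul2,r3:Mul1
  c6: issue SUB r0<-Add2  regs: r0:Add2,r1:3,r2:Mul2,r3:Mul1
  c7: CDB Add1=2; stall  regs: r0:Add2,r1:3,r2:Mul2,r3:Mul1
  c8: CDB Mul1=6; issue MUL r0<-Mul1  regs: r0:Mul1,r1:3,r2:Mul2,r3:6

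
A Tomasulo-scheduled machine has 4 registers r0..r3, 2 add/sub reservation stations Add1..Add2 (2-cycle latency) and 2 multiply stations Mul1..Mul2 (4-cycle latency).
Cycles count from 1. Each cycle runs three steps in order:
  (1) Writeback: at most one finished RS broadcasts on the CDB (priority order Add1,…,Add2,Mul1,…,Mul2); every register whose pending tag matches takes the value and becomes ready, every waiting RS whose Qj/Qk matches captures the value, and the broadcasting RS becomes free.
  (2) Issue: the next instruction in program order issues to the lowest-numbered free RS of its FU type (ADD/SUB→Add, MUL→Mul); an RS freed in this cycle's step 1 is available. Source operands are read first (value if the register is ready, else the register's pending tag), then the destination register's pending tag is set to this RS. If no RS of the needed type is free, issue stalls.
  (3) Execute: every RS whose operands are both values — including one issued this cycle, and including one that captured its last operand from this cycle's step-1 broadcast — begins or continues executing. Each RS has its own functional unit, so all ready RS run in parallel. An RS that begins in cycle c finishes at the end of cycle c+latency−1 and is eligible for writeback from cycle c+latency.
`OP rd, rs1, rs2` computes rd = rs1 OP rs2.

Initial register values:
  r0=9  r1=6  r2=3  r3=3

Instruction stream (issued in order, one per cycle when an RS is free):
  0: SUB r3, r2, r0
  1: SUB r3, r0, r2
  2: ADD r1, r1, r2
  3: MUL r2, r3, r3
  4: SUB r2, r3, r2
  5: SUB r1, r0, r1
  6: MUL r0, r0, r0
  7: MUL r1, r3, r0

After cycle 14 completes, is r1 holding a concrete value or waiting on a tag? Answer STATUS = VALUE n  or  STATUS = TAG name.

  c1: issue SUB r3<-Add1  regs: r0:9,r1:6,r2:3,r3:Add1
  c2: issue SUB r3<-Add2  regs: r0:9,r1:6,r2:3,r3:Add2
  c3: CDB Add1=-6; issue ADD r1<-Add1  regs: r0:9,r1:Add1,r2:3,r3:Add2
  c4: CDB Add2=6; issue MUL r2<-Mul1  regs: r0:9,r1:Add1,r2:Mul1,r3:6
  c5: CDB Add1=9; issue SUB r2<-Add1  regs: r0:9,r1:9,r2:Add1,r3:6
  c6: issue SUB r1<-Add2  regs: r0:9,r1:Add2,r2:Add1,r3:6
  c7: issue MUL r0<-Mul2  regs: r0:Mul2,r1:Add2,r2:Add1,r3:6
  c8: CDB Add2=0; stall  regs: r0:Mul2,r1:0,r2:Add1,r3:6
  c9: CDB Mul1=36; issue MUL r1<-Mul1  regs: r0:Mul2,r1:Mul1,r2:Add1,r3:6
  c10: -  regs: r0:Mul2,r1:Mul1,r2:Add1,r3:6
  c11: CDB Add1=-30  regs: r0:Mul2,r1:Mul1,r2:-30,r3:6
  c12: CDB Mul2=81  regs: r0:81,r1:Mul1,r2:-30,r3:6
  c13: -  regs: r0:81,r1:Mul1,r2:-30,r3:6
  c14: -  regs: r0:81,r1:Mul1,r2:-30,r3:6

STATUS = TAG Mul1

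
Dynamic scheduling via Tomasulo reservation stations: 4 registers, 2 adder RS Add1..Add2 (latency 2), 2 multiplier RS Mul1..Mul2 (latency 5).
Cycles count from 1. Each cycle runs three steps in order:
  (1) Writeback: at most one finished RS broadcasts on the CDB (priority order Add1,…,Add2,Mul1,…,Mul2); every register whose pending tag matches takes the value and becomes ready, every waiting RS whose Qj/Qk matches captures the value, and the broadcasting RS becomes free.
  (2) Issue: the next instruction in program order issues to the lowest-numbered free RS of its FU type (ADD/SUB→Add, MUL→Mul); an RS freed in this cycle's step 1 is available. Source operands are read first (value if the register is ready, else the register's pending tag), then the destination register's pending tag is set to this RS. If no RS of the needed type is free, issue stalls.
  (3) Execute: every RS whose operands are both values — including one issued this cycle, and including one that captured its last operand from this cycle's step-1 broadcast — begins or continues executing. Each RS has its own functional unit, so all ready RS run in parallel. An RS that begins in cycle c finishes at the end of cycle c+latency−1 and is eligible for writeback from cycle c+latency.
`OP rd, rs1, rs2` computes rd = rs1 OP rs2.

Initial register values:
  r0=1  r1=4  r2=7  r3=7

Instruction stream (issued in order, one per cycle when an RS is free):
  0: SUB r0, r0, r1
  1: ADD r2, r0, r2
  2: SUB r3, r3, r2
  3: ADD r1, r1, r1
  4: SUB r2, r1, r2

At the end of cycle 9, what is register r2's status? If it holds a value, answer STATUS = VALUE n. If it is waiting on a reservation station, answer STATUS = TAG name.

c1: issue SUB r0<-Add1 | r0:Add1,r1:4,r2:7,r3:7
c2: issue ADD r2<-Add2 | r0:Add1,r1:4,r2:Add2,r3:7
c3: CDB Add1=-3; issue SUB r3<-Add1 | r0:-3,r1:4,r2:Add2,r3:Add1
c4: stall | r0:-3,r1:4,r2:Add2,r3:Add1
c5: CDB Add2=4; issue ADD r1<-Add2 | r0:-3,r1:Add2,r2:4,r3:Add1
c6: stall | r0:-3,r1:Add2,r2:4,r3:Add1
c7: CDB Add1=3; issue SUB r2<-Add1 | r0:-3,r1:Add2,r2:Add1,r3:3
c8: CDB Add2=8 | r0:-3,r1:8,r2:Add1,r3:3
c9: - | r0:-3,r1:8,r2:Add1,r3:3

STATUS = TAG Add1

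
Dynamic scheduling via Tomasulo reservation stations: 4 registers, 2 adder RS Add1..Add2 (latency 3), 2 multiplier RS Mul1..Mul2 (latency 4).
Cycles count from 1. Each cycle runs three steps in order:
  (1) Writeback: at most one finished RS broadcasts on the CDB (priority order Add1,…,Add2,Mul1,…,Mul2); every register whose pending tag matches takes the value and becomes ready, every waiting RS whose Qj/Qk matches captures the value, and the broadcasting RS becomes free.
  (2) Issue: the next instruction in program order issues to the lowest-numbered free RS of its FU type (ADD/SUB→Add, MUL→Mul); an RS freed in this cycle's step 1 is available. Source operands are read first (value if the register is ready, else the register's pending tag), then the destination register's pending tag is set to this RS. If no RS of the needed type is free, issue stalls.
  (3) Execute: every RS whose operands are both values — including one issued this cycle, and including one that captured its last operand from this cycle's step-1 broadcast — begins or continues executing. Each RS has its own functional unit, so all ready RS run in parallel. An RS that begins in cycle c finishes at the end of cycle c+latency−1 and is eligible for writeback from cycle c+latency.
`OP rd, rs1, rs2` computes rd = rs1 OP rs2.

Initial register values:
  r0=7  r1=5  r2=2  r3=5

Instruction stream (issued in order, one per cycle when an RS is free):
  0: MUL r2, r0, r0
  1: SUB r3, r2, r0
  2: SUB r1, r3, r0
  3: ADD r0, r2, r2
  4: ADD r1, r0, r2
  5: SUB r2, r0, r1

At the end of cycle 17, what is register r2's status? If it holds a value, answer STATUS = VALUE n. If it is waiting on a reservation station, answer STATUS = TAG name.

STATUS = VALUE -49

cycle 1: issue MUL r2<-Mul1 // r0:7,r1:5,r2:Mul1,r3:5
cycle 2: issue SUB r3<-Add1 // r0:7,r1:5,r2:Mul1,r3:Add1
cycle 3: issue SUB r1<-Add2 // r0:7,r1:Add2,r2:Mul1,r3:Add1
cycle 4: stall // r0:7,r1:Add2,r2:Mul1,r3:Add1
cycle 5: CDB Mul1=49; stall // r0:7,r1:Add2,r2:49,r3:Add1
cycle 6: stall // r0:7,r1:Add2,r2:49,r3:Add1
cycle 7: stall // r0:7,r1:Add2,r2:49,r3:Add1
cycle 8: CDB Add1=42; issue ADD r0<-Add1 // r0:Add1,r1:Add2,r2:49,r3:42
cycle 9: stall // r0:Add1,r1:Add2,r2:49,r3:42
cycle 10: stall // r0:Add1,r1:Add2,r2:49,r3:42
cycle 11: CDB Add1=98; issue ADD r1<-Add1 // r0:98,r1:Add1,r2:49,r3:42
cycle 12: CDB Add2=35; issue SUB r2<-Add2 // r0:98,r1:Add1,r2:Add2,r3:42
cycle 13: - // r0:98,r1:Add1,r2:Add2,r3:42
cycle 14: CDB Add1=147 // r0:98,r1:147,r2:Add2,r3:42
cycle 15: - // r0:98,r1:147,r2:Add2,r3:42
cycle 16: - // r0:98,r1:147,r2:Add2,r3:42
cycle 17: CDB Add2=-49 // r0:98,r1:147,r2:-49,r3:42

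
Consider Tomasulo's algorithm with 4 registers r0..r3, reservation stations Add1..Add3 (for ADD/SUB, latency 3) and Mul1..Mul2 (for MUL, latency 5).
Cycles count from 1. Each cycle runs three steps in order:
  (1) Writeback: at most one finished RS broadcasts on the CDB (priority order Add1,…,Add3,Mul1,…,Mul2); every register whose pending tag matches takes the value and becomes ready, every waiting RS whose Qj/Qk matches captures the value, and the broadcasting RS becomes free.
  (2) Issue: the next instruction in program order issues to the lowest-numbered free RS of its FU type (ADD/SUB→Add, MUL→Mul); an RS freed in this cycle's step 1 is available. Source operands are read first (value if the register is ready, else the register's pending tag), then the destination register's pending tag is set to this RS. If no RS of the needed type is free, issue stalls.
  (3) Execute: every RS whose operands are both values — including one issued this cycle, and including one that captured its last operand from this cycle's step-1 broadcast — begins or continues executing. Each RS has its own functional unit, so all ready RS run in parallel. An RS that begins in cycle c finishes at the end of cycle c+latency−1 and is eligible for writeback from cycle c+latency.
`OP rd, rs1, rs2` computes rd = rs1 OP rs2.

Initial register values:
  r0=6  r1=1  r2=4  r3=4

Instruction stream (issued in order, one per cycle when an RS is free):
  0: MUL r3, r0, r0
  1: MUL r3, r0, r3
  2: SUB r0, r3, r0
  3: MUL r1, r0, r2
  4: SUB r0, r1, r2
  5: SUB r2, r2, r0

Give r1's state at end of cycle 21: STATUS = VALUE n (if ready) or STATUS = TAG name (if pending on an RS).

c1: issue MUL r3<-Mul1 | r0:6,r1:1,r2:4,r3:Mul1
c2: issue MUL r3<-Mul2 | r0:6,r1:1,r2:4,r3:Mul2
c3: issue SUB r0<-Add1 | r0:Add1,r1:1,r2:4,r3:Mul2
c4: stall | r0:Add1,r1:1,r2:4,r3:Mul2
c5: stall | r0:Add1,r1:1,r2:4,r3:Mul2
c6: CDB Mul1=36; issue MUL r1<-Mul1 | r0:Add1,r1:Mul1,r2:4,r3:Mul2
c7: issue SUB r0<-Add2 | r0:Add2,r1:Mul1,r2:4,r3:Mul2
c8: issue SUB r2<-Add3 | r0:Add2,r1:Mul1,r2:Add3,r3:Mul2
c9: - | r0:Add2,r1:Mul1,r2:Add3,r3:Mul2
c10: - | r0:Add2,r1:Mul1,r2:Add3,r3:Mul2
c11: CDB Mul2=216 | r0:Add2,r1:Mul1,r2:Add3,r3:216
c12: - | r0:Add2,r1:Mul1,r2:Add3,r3:216
c13: - | r0:Add2,r1:Mul1,r2:Add3,r3:216
c14: CDB Add1=210 | r0:Add2,r1:Mul1,r2:Add3,r3:216
c15: - | r0:Add2,r1:Mul1,r2:Add3,r3:216
c16: - | r0:Add2,r1:Mul1,r2:Add3,r3:216
c17: - | r0:Add2,r1:Mul1,r2:Add3,r3:216
c18: - | r0:Add2,r1:Mul1,r2:Add3,r3:216
c19: CDB Mul1=840 | r0:Add2,r1:840,r2:Add3,r3:216
c20: - | r0:Add2,r1:840,r2:Add3,r3:216
c21: - | r0:Add2,r1:840,r2:Add3,r3:216

STATUS = VALUE 840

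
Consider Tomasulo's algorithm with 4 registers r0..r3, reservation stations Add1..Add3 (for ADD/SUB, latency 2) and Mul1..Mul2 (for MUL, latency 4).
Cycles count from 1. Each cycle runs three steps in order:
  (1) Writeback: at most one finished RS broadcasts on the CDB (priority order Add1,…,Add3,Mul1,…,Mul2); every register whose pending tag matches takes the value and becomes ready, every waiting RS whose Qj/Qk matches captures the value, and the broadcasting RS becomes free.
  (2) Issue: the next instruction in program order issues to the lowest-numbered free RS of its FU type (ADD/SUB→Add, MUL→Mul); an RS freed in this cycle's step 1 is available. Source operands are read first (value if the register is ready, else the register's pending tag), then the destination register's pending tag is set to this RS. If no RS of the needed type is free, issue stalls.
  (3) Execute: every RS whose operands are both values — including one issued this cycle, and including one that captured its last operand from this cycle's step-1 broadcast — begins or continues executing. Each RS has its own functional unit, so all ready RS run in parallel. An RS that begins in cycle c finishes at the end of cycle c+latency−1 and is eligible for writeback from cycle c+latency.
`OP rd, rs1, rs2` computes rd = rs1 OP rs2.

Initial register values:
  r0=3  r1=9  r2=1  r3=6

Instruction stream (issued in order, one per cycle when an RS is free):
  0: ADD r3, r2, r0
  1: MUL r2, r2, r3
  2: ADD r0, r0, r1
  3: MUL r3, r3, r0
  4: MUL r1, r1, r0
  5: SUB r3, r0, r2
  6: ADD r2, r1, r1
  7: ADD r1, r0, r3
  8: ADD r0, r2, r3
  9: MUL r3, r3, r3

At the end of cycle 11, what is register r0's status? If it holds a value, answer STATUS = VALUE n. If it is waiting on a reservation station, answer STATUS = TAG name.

cycle 1: issue ADD r3<-Add1 // r0:3,r1:9,r2:1,r3:Add1
cycle 2: issue MUL r2<-Mul1 // r0:3,r1:9,r2:Mul1,r3:Add1
cycle 3: CDB Add1=4; issue ADD r0<-Add1 // r0:Add1,r1:9,r2:Mul1,r3:4
cycle 4: issue MUL r3<-Mul2 // r0:Add1,r1:9,r2:Mul1,r3:Mul2
cycle 5: CDB Add1=12; stall // r0:12,r1:9,r2:Mul1,r3:Mul2
cycle 6: stall // r0:12,r1:9,r2:Mul1,r3:Mul2
cycle 7: CDB Mul1=4; issue MUL r1<-Mul1 // r0:12,r1:Mul1,r2:4,r3:Mul2
cycle 8: issue SUB r3<-Add1 // r0:12,r1:Mul1,r2:4,r3:Add1
cycle 9: CDB Mul2=48; issue ADD r2<-Add2 // r0:12,r1:Mul1,r2:Add2,r3:Add1
cycle 10: CDB Add1=8; issue ADD r1<-Add1 // r0:12,r1:Add1,r2:Add2,r3:8
cycle 11: CDB Mul1=108; issue ADD r0<-Add3 // r0:Add3,r1:Add1,r2:Add2,r3:8

STATUS = TAG Add3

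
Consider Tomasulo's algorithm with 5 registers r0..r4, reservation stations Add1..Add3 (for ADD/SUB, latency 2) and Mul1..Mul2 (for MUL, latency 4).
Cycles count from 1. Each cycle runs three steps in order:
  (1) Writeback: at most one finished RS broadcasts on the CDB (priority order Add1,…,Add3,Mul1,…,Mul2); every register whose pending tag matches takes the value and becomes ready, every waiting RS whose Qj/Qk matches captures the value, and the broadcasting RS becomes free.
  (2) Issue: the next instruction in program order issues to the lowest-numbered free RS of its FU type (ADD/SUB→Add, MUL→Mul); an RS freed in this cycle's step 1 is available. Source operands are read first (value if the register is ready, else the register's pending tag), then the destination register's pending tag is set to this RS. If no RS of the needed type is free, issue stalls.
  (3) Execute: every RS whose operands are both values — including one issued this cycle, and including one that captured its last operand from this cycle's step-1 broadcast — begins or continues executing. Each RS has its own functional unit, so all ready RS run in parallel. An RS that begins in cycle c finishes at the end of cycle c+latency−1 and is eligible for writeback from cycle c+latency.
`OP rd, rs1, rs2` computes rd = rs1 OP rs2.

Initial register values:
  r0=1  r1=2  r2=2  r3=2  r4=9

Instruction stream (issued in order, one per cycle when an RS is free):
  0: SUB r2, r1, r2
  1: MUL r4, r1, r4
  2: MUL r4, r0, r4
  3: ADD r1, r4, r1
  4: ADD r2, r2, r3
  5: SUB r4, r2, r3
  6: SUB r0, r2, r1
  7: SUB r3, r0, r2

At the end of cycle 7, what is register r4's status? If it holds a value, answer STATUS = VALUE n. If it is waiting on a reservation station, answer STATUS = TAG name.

STATUS = TAG Add3

cycle 1: issue SUB r2<-Add1 // r0:1,r1:2,r2:Add1,r3:2,r4:9
cycle 2: issue MUL r4<-Mul1 // r0:1,r1:2,r2:Add1,r3:2,r4:Mul1
cycle 3: CDB Add1=0; issue MUL r4<-Mul2 // r0:1,r1:2,r2:0,r3:2,r4:Mul2
cycle 4: issue ADD r1<-Add1 // r0:1,r1:Add1,r2:0,r3:2,r4:Mul2
cycle 5: issue ADD r2<-Add2 // r0:1,r1:Add1,r2:Add2,r3:2,r4:Mul2
cycle 6: CDB Mul1=18; issue SUB r4<-Add3 // r0:1,r1:Add1,r2:Add2,r3:2,r4:Add3
cycle 7: CDB Add2=2; issue SUB r0<-Add2 // r0:Add2,r1:Add1,r2:2,r3:2,r4:Add3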